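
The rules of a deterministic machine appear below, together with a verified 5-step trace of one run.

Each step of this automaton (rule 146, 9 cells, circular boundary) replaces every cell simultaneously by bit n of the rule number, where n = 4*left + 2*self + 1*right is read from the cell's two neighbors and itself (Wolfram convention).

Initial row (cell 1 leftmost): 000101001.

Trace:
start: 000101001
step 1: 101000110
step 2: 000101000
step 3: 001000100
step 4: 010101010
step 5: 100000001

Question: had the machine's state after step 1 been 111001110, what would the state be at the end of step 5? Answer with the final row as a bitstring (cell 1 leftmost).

101001010

state after step 1 := 111001110
step 2: 010110100
step 3: 100000010
step 4: 010000100
step 5: 101001010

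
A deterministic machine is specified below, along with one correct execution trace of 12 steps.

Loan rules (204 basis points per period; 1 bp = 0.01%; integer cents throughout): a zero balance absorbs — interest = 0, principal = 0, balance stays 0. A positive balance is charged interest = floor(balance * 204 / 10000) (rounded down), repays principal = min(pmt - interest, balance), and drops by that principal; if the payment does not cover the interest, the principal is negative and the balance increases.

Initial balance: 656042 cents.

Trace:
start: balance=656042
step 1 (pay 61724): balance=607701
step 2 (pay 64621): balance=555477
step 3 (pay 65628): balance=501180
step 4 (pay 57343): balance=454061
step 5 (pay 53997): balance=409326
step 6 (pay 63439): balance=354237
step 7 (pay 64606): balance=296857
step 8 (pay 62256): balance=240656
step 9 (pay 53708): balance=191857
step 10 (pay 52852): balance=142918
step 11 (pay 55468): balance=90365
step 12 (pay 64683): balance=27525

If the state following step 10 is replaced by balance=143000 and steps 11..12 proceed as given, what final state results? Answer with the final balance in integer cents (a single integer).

27611

state after step 10 := balance=143000
step 11 (pay 55468): balance=90449
step 12 (pay 64683): balance=27611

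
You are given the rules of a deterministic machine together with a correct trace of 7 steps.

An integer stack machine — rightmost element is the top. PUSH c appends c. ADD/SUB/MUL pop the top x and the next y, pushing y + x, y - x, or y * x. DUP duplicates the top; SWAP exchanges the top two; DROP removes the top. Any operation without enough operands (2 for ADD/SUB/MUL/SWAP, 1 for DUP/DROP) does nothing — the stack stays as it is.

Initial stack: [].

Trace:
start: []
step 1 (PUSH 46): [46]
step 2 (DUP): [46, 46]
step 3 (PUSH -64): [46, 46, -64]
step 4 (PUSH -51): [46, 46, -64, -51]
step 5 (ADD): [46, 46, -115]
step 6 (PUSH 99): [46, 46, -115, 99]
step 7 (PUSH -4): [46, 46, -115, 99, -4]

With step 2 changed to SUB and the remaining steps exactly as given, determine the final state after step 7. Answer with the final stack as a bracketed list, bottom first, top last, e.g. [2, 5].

(re-executing from step 2 with the substitution; state before step 2: [46])
step 2 (SUB): [46]
step 3 (PUSH -64): [46, -64]
step 4 (PUSH -51): [46, -64, -51]
step 5 (ADD): [46, -115]
step 6 (PUSH 99): [46, -115, 99]
step 7 (PUSH -4): [46, -115, 99, -4]

[46, -115, 99, -4]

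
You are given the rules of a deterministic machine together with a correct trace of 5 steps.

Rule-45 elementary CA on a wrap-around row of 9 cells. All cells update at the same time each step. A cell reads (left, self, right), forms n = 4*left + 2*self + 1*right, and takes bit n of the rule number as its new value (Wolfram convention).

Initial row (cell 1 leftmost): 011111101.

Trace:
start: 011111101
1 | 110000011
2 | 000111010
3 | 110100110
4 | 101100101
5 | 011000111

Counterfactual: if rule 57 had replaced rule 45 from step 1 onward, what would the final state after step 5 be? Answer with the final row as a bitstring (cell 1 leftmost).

101101001

(re-executing steps 1..5 under rule 57; state before step 1: 011111101)
1 | 110000010
2 | 101111001
3 | 011000101
4 | 110110010
5 | 101101001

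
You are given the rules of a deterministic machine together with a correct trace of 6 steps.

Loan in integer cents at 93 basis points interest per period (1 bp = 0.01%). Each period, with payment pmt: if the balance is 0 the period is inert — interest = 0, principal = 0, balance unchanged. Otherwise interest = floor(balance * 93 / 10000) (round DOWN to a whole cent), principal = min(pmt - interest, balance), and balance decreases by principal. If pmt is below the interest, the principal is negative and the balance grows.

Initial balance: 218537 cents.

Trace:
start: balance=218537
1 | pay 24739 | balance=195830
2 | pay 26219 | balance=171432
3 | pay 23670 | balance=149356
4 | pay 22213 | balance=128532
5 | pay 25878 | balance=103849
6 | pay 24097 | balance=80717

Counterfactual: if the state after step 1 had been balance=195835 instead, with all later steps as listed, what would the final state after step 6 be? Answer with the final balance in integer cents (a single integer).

80722

state after step 1 := balance=195835
2 | pay 26219 | balance=171437
3 | pay 23670 | balance=149361
4 | pay 22213 | balance=128537
5 | pay 25878 | balance=103854
6 | pay 24097 | balance=80722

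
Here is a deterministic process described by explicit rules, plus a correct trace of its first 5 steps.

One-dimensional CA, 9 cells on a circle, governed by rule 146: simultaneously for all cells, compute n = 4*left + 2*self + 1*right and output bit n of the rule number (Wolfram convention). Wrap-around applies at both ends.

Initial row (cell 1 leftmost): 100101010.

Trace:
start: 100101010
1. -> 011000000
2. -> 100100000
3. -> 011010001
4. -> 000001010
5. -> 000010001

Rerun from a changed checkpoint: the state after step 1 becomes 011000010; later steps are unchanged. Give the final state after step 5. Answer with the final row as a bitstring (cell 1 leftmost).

010001011

state after step 1 := 011000010
2. -> 100100101
3. -> 011011000
4. -> 100000100
5. -> 010001011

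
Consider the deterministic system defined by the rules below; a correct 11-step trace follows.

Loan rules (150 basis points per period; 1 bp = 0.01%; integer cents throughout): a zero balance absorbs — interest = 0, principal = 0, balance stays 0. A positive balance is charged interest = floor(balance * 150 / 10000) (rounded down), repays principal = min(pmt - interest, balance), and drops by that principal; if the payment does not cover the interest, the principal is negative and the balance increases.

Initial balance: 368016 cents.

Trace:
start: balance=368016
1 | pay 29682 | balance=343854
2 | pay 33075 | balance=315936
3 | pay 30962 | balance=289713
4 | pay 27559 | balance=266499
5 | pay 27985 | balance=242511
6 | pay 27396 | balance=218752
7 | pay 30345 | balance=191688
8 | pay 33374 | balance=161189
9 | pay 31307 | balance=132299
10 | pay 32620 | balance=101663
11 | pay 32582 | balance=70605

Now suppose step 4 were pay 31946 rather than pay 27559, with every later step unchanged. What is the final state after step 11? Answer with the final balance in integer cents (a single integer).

65735

(re-executing from step 4 with the substitution; state before step 4: balance=289713)
4 | pay 31946 | balance=262112
5 | pay 27985 | balance=238058
6 | pay 27396 | balance=214232
7 | pay 30345 | balance=187100
8 | pay 33374 | balance=156532
9 | pay 31307 | balance=127572
10 | pay 32620 | balance=96865
11 | pay 32582 | balance=65735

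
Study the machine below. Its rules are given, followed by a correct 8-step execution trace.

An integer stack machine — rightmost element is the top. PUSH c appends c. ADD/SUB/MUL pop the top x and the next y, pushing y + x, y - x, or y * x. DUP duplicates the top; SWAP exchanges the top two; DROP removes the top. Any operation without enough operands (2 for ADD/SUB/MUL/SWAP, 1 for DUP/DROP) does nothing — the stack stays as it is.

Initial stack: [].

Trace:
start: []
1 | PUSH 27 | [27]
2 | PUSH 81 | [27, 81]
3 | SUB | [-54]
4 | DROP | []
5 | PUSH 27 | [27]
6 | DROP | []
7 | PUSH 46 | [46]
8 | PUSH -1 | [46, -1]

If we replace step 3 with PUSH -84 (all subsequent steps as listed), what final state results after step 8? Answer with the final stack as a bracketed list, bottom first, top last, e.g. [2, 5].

[27, 81, 46, -1]

(re-executing from step 3 with the substitution; state before step 3: [27, 81])
3 | PUSH -84 | [27, 81, -84]
4 | DROP | [27, 81]
5 | PUSH 27 | [27, 81, 27]
6 | DROP | [27, 81]
7 | PUSH 46 | [27, 81, 46]
8 | PUSH -1 | [27, 81, 46, -1]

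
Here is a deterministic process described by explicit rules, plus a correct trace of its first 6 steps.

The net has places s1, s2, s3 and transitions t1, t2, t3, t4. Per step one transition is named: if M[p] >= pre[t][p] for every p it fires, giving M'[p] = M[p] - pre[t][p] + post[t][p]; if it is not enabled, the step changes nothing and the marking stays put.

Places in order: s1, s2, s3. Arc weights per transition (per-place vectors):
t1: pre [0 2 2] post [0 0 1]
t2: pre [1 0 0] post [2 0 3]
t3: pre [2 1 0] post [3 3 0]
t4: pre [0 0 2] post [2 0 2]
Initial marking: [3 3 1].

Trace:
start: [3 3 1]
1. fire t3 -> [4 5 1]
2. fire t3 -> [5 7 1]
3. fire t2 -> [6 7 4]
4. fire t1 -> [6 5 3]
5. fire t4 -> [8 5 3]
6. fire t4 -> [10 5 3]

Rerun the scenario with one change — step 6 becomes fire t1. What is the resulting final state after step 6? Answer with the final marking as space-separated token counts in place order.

8 3 2

(re-executing from step 6 with the substitution; state before step 6: [8 5 3])
6. fire t1 -> [8 3 2]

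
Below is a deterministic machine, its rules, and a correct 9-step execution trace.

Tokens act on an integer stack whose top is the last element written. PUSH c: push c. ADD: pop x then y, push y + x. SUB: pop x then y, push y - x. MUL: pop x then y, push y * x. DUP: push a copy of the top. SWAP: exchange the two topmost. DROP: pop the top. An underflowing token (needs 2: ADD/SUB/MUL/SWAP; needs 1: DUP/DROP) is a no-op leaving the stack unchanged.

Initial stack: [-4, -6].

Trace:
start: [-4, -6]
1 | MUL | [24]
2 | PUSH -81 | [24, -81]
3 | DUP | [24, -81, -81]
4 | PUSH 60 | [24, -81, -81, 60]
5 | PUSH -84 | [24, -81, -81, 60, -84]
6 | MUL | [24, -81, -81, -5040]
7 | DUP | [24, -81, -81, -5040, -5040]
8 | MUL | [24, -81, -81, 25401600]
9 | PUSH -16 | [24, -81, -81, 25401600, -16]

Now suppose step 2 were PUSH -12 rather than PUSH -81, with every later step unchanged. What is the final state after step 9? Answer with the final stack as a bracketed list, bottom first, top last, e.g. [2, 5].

(re-executing from step 2 with the substitution; state before step 2: [24])
2 | PUSH -12 | [24, -12]
3 | DUP | [24, -12, -12]
4 | PUSH 60 | [24, -12, -12, 60]
5 | PUSH -84 | [24, -12, -12, 60, -84]
6 | MUL | [24, -12, -12, -5040]
7 | DUP | [24, -12, -12, -5040, -5040]
8 | MUL | [24, -12, -12, 25401600]
9 | PUSH -16 | [24, -12, -12, 25401600, -16]

[24, -12, -12, 25401600, -16]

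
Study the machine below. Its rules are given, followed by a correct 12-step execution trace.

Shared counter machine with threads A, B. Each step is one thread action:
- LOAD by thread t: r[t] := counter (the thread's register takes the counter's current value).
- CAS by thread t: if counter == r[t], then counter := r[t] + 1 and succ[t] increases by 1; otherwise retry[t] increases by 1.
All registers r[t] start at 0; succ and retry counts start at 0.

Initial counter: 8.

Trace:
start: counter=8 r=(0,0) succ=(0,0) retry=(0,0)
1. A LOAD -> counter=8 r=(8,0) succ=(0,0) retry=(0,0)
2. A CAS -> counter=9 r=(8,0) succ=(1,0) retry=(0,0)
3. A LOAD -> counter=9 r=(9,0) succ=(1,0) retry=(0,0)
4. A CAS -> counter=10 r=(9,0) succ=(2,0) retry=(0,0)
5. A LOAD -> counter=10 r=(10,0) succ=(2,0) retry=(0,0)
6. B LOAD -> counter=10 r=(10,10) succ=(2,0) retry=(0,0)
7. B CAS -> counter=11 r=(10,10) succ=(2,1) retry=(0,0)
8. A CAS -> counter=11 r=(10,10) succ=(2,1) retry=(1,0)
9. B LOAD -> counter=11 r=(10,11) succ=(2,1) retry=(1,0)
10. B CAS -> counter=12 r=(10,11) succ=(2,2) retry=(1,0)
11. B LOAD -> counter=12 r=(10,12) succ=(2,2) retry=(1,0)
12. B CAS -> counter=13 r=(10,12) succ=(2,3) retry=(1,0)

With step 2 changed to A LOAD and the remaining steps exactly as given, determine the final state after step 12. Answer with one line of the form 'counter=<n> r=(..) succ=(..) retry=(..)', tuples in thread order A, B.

(re-executing from step 2 with the substitution; state before step 2: counter=8 r=(8,0) succ=(0,0) retry=(0,0))
2. A LOAD -> counter=8 r=(8,0) succ=(0,0) retry=(0,0)
3. A LOAD -> counter=8 r=(8,0) succ=(0,0) retry=(0,0)
4. A CAS -> counter=9 r=(8,0) succ=(1,0) retry=(0,0)
5. A LOAD -> counter=9 r=(9,0) succ=(1,0) retry=(0,0)
6. B LOAD -> counter=9 r=(9,9) succ=(1,0) retry=(0,0)
7. B CAS -> counter=10 r=(9,9) succ=(1,1) retry=(0,0)
8. A CAS -> counter=10 r=(9,9) succ=(1,1) retry=(1,0)
9. B LOAD -> counter=10 r=(9,10) succ=(1,1) retry=(1,0)
10. B CAS -> counter=11 r=(9,10) succ=(1,2) retry=(1,0)
11. B LOAD -> counter=11 r=(9,11) succ=(1,2) retry=(1,0)
12. B CAS -> counter=12 r=(9,11) succ=(1,3) retry=(1,0)

counter=12 r=(9,11) succ=(1,3) retry=(1,0)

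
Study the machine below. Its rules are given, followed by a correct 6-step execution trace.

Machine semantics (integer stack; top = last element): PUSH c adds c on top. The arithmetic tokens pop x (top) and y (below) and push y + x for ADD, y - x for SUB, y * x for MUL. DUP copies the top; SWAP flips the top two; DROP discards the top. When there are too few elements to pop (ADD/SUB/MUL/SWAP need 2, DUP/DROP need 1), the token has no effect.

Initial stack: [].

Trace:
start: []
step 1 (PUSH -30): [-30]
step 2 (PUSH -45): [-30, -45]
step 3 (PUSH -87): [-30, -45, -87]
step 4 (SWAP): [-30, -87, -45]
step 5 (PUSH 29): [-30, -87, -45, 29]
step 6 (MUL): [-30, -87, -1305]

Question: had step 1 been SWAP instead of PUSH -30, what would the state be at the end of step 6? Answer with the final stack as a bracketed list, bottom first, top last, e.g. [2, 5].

(re-executing from step 1 with the substitution; state before step 1: [])
step 1 (SWAP): []
step 2 (PUSH -45): [-45]
step 3 (PUSH -87): [-45, -87]
step 4 (SWAP): [-87, -45]
step 5 (PUSH 29): [-87, -45, 29]
step 6 (MUL): [-87, -1305]

[-87, -1305]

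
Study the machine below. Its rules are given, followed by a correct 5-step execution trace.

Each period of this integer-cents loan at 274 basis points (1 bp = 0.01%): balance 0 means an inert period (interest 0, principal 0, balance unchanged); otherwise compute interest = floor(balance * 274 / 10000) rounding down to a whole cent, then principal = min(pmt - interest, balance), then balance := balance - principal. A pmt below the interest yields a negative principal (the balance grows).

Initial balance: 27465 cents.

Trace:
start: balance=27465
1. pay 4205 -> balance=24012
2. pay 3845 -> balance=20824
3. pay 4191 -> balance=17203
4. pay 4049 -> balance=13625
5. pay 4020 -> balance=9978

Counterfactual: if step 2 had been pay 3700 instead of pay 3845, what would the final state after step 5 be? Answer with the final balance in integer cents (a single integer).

(re-executing from step 2 with the substitution; state before step 2: balance=24012)
2. pay 3700 -> balance=20969
3. pay 4191 -> balance=17352
4. pay 4049 -> balance=13778
5. pay 4020 -> balance=10135

10135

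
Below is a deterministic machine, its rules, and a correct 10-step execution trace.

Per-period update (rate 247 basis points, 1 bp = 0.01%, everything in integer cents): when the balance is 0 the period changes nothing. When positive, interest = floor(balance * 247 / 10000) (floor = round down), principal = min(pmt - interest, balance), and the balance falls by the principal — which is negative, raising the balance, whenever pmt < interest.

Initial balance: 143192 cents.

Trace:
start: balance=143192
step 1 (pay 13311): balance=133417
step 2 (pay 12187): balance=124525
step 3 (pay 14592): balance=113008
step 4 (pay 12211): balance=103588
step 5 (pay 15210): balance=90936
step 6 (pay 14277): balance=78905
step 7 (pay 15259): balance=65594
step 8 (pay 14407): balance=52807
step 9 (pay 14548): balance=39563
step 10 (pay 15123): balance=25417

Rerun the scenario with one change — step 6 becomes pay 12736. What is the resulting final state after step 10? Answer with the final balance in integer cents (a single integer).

(re-executing from step 6 with the substitution; state before step 6: balance=90936)
step 6 (pay 12736): balance=80446
step 7 (pay 15259): balance=67174
step 8 (pay 14407): balance=54426
step 9 (pay 14548): balance=41222
step 10 (pay 15123): balance=27117

27117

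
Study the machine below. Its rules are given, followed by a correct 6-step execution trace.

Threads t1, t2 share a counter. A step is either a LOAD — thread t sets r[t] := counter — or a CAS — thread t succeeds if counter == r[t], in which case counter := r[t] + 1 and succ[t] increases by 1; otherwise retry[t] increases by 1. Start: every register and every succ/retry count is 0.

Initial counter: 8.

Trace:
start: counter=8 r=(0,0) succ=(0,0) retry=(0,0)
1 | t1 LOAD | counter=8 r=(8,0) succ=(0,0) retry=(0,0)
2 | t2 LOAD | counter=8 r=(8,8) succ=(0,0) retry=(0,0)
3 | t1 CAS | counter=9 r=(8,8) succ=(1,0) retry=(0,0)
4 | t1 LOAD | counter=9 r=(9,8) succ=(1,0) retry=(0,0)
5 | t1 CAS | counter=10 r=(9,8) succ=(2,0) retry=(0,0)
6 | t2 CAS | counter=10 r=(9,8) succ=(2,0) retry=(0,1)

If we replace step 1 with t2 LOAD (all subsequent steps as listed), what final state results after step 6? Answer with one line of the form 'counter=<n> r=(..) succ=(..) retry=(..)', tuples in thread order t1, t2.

counter=9 r=(8,8) succ=(1,0) retry=(1,1)

(re-executing from step 1 with the substitution; state before step 1: counter=8 r=(0,0) succ=(0,0) retry=(0,0))
1 | t2 LOAD | counter=8 r=(0,8) succ=(0,0) retry=(0,0)
2 | t2 LOAD | counter=8 r=(0,8) succ=(0,0) retry=(0,0)
3 | t1 CAS | counter=8 r=(0,8) succ=(0,0) retry=(1,0)
4 | t1 LOAD | counter=8 r=(8,8) succ=(0,0) retry=(1,0)
5 | t1 CAS | counter=9 r=(8,8) succ=(1,0) retry=(1,0)
6 | t2 CAS | counter=9 r=(8,8) succ=(1,0) retry=(1,1)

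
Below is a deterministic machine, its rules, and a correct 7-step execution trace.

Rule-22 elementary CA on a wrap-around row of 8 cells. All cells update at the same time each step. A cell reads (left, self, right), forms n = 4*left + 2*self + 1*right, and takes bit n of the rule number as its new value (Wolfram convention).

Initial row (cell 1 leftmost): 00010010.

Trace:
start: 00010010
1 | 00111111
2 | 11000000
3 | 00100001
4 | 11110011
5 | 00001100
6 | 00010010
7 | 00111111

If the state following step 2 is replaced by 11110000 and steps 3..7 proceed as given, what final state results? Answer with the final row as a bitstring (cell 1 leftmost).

11111001

state after step 2 := 11110000
3 | 00001001
4 | 10011111
5 | 01100000
6 | 10010000
7 | 11111001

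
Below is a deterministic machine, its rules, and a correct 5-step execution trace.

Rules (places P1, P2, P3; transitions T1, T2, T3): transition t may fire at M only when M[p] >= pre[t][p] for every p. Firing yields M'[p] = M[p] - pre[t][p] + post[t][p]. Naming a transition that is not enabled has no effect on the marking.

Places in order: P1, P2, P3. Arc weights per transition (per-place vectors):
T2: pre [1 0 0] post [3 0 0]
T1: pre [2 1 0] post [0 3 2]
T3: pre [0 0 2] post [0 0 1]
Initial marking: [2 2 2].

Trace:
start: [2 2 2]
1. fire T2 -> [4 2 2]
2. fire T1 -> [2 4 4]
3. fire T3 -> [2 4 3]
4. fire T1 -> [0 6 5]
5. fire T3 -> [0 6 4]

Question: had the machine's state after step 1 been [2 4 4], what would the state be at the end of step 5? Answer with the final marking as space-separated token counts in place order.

0 6 4

state after step 1 := [2 4 4]
2. fire T1 -> [0 6 6]
3. fire T3 -> [0 6 5]
4. fire T1 -> [0 6 5]
5. fire T3 -> [0 6 4]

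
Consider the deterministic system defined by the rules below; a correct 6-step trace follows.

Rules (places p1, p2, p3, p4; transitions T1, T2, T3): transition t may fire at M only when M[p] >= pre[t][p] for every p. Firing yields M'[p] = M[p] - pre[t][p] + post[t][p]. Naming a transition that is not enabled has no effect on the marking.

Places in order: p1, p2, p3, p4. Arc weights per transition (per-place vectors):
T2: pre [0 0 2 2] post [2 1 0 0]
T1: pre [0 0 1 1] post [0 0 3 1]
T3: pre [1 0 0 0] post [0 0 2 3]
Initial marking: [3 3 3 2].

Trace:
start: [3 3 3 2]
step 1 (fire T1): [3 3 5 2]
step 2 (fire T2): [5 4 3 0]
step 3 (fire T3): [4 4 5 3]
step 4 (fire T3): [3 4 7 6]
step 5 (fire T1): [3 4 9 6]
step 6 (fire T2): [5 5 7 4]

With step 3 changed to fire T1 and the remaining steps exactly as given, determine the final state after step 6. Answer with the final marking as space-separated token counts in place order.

6 5 5 1

(re-executing from step 3 with the substitution; state before step 3: [5 4 3 0])
step 3 (fire T1): [5 4 3 0]
step 4 (fire T3): [4 4 5 3]
step 5 (fire T1): [4 4 7 3]
step 6 (fire T2): [6 5 5 1]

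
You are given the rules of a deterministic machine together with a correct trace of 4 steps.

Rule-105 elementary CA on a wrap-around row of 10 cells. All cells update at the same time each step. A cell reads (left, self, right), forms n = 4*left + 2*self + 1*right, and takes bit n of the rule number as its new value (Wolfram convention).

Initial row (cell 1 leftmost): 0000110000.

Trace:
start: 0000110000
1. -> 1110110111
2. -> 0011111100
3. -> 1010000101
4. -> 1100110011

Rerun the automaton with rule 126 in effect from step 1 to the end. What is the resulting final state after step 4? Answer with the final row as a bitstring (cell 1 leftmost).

(re-executing steps 1..4 under rule 126; state before step 1: 0000110000)
1. -> 0001111000
2. -> 0011001100
3. -> 0111111110
4. -> 1100000011

1100000011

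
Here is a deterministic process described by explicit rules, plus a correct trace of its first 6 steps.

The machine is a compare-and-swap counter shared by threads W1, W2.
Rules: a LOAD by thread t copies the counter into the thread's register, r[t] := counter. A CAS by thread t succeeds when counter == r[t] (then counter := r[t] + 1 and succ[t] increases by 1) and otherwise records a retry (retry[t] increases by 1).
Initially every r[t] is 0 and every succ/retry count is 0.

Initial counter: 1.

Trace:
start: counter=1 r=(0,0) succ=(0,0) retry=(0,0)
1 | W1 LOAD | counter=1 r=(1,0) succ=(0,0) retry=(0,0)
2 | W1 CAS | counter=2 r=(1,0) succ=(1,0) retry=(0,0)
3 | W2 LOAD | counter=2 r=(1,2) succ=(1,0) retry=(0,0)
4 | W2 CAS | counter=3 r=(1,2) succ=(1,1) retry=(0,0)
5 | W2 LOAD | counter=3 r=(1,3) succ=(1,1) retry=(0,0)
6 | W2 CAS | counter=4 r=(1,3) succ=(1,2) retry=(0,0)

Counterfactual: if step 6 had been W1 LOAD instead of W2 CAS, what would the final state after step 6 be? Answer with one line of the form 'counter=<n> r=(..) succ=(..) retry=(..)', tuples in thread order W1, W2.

(re-executing from step 6 with the substitution; state before step 6: counter=3 r=(1,3) succ=(1,1) retry=(0,0))
6 | W1 LOAD | counter=3 r=(3,3) succ=(1,1) retry=(0,0)

counter=3 r=(3,3) succ=(1,1) retry=(0,0)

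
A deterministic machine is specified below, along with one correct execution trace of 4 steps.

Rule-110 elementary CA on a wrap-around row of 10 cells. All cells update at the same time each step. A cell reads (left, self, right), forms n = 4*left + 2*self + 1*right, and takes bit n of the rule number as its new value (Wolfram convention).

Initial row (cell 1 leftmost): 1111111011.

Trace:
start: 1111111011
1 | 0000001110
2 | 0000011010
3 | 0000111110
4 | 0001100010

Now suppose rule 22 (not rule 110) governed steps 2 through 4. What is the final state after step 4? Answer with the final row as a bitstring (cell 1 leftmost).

0101000000

(re-executing steps 2..4 under rule 22; state before step 2: 0000001110)
2 | 0000010001
3 | 1000111011
4 | 0101000000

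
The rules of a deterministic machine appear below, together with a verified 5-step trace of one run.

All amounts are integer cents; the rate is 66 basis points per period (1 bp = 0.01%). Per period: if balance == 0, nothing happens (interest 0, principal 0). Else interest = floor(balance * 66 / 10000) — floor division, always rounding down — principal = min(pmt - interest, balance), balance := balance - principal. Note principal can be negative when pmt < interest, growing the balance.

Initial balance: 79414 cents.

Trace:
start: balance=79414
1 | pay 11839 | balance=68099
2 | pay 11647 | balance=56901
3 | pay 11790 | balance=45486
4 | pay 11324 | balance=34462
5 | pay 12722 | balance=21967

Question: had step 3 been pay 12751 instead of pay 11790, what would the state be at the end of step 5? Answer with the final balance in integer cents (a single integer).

20993

(re-executing from step 3 with the substitution; state before step 3: balance=56901)
3 | pay 12751 | balance=44525
4 | pay 11324 | balance=33494
5 | pay 12722 | balance=20993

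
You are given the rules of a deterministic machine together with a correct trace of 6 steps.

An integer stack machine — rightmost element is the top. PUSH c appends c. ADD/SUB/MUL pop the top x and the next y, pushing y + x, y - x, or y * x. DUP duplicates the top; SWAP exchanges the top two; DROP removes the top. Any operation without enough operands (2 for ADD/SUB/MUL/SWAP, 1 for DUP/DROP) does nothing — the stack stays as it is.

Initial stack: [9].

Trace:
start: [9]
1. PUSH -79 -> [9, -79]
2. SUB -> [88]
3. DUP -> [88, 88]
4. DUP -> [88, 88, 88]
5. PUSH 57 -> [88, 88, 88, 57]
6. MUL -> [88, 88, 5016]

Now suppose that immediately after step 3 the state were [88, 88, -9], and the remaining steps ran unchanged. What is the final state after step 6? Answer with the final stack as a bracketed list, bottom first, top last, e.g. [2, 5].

[88, 88, -9, -513]

state after step 3 := [88, 88, -9]
4. DUP -> [88, 88, -9, -9]
5. PUSH 57 -> [88, 88, -9, -9, 57]
6. MUL -> [88, 88, -9, -513]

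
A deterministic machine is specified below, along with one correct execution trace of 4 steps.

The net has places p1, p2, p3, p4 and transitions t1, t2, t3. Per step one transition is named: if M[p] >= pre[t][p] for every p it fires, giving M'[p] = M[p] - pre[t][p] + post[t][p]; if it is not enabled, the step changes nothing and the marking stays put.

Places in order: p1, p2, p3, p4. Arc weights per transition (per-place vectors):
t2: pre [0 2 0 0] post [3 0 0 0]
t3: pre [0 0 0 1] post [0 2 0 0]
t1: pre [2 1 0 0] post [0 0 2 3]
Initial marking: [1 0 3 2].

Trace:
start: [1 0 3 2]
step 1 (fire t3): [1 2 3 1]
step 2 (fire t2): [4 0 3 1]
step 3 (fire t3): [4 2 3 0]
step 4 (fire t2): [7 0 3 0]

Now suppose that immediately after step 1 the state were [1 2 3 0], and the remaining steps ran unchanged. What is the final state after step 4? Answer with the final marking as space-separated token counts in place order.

4 0 3 0

state after step 1 := [1 2 3 0]
step 2 (fire t2): [4 0 3 0]
step 3 (fire t3): [4 0 3 0]
step 4 (fire t2): [4 0 3 0]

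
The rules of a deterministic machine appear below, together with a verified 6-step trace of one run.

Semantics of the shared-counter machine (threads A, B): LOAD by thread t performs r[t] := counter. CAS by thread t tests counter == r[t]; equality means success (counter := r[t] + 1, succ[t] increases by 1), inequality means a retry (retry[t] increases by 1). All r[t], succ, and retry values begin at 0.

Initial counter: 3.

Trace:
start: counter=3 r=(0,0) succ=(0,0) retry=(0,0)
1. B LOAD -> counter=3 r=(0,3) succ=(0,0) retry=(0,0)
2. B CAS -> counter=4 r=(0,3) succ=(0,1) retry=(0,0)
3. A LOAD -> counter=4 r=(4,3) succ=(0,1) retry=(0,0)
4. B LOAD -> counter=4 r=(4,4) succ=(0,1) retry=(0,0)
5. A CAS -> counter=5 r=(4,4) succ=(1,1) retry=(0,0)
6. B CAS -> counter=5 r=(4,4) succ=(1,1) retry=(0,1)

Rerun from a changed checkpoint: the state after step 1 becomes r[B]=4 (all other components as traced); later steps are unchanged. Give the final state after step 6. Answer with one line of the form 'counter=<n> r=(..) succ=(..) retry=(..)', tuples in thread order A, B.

counter=4 r=(3,3) succ=(1,0) retry=(0,2)

state after step 1 := counter=3 r=(0,4) succ=(0,0) retry=(0,0)
2. B CAS -> counter=3 r=(0,4) succ=(0,0) retry=(0,1)
3. A LOAD -> counter=3 r=(3,4) succ=(0,0) retry=(0,1)
4. B LOAD -> counter=3 r=(3,3) succ=(0,0) retry=(0,1)
5. A CAS -> counter=4 r=(3,3) succ=(1,0) retry=(0,1)
6. B CAS -> counter=4 r=(3,3) succ=(1,0) retry=(0,2)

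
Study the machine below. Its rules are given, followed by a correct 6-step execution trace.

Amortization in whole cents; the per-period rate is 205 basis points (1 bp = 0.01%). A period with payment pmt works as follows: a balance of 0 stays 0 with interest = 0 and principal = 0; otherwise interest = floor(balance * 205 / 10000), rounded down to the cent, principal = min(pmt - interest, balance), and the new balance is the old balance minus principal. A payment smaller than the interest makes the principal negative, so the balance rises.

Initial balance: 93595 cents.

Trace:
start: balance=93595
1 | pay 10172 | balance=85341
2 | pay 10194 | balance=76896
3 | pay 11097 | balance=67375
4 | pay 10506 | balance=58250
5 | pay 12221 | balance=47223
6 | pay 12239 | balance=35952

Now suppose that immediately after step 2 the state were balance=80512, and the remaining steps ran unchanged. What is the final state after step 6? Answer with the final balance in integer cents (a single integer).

state after step 2 := balance=80512
3 | pay 11097 | balance=71065
4 | pay 10506 | balance=62015
5 | pay 12221 | balance=51065
6 | pay 12239 | balance=39872

39872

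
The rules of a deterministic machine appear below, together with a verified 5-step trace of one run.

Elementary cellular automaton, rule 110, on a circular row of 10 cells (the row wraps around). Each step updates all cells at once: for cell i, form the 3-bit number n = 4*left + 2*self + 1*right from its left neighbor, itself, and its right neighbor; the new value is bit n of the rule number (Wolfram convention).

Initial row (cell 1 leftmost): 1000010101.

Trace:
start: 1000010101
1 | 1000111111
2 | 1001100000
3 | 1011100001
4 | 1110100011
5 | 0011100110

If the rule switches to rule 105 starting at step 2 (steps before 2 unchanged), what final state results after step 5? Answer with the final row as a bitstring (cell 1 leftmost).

1000100100

(re-executing steps 2..5 under rule 105; state before step 2: 1000111111)
2 | 1010100000
3 | 0101001110
4 | 0010001010
5 | 1000100100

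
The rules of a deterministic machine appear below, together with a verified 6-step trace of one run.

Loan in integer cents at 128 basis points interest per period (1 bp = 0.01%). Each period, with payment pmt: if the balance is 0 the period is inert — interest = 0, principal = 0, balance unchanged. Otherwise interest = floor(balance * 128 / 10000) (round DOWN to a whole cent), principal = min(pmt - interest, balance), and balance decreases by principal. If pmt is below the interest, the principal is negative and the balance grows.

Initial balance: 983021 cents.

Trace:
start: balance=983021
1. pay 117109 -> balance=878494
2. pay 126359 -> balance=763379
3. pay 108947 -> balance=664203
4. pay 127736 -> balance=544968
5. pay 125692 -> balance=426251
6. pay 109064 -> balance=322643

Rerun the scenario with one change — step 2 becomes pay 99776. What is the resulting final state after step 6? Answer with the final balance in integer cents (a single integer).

350613

(re-executing from step 2 with the substitution; state before step 2: balance=878494)
2. pay 99776 -> balance=789962
3. pay 108947 -> balance=691126
4. pay 127736 -> balance=572236
5. pay 125692 -> balance=453868
6. pay 109064 -> balance=350613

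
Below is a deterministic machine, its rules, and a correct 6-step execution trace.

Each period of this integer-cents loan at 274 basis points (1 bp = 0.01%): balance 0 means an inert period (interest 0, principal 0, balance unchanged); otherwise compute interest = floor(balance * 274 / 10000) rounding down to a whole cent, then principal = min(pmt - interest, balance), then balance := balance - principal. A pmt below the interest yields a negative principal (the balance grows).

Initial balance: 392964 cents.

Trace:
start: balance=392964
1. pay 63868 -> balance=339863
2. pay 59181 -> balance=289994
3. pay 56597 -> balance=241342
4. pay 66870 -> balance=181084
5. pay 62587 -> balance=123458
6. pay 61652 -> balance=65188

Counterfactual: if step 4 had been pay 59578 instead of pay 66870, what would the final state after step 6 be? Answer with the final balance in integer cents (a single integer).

(re-executing from step 4 with the substitution; state before step 4: balance=241342)
4. pay 59578 -> balance=188376
5. pay 62587 -> balance=130950
6. pay 61652 -> balance=72886

72886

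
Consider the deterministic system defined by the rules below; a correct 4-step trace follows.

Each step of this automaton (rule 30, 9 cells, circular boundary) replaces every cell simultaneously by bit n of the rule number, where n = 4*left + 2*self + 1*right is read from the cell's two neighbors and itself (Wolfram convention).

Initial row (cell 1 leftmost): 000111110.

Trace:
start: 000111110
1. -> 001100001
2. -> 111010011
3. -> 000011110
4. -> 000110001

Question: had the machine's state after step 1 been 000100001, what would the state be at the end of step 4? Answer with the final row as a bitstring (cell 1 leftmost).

state after step 1 := 000100001
2. -> 101110011
3. -> 001001110
4. -> 011111001

011111001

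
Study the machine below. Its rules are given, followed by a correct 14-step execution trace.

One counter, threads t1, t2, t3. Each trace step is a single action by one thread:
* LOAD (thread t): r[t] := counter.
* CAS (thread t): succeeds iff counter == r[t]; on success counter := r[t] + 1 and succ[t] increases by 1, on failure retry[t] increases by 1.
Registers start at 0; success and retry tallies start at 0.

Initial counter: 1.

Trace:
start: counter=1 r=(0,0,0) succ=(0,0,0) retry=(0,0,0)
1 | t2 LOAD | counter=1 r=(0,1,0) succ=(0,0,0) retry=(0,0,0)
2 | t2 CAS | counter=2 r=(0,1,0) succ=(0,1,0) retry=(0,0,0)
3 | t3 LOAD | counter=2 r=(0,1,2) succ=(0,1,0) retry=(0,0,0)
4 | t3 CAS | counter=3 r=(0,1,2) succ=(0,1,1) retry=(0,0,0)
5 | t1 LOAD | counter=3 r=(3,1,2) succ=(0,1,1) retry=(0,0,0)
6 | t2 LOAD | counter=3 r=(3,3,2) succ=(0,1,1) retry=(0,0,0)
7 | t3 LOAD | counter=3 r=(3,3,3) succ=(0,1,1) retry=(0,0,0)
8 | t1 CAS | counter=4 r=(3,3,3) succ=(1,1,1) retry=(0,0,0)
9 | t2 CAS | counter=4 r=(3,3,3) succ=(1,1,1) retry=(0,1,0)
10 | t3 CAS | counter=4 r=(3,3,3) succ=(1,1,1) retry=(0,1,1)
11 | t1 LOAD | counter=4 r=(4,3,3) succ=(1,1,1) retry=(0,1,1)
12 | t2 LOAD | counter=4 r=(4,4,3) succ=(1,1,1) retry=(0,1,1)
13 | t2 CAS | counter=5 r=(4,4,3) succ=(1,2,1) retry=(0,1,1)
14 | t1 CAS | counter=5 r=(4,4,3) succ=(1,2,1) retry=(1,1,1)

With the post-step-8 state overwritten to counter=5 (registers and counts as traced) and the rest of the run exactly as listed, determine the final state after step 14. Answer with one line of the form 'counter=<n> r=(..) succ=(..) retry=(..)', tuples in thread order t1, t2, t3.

state after step 8 := counter=5 r=(3,3,3) succ=(1,1,1) retry=(0,0,0)
9 | t2 CAS | counter=5 r=(3,3,3) succ=(1,1,1) retry=(0,1,0)
10 | t3 CAS | counter=5 r=(3,3,3) succ=(1,1,1) retry=(0,1,1)
11 | t1 LOAD | counter=5 r=(5,3,3) succ=(1,1,1) retry=(0,1,1)
12 | t2 LOAD | counter=5 r=(5,5,3) succ=(1,1,1) retry=(0,1,1)
13 | t2 CAS | counter=6 r=(5,5,3) succ=(1,2,1) retry=(0,1,1)
14 | t1 CAS | counter=6 r=(5,5,3) succ=(1,2,1) retry=(1,1,1)

counter=6 r=(5,5,3) succ=(1,2,1) retry=(1,1,1)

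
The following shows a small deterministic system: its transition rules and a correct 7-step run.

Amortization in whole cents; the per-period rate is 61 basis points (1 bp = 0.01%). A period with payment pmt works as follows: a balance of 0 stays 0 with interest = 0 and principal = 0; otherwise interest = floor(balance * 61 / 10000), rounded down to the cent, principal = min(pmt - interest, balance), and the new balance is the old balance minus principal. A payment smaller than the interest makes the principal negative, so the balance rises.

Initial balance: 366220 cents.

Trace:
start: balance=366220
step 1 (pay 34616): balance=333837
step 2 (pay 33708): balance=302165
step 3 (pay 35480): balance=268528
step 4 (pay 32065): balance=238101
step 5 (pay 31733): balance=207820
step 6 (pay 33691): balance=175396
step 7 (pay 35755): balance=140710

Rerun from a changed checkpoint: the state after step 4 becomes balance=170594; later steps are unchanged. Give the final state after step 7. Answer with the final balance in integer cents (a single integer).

state after step 4 := balance=170594
step 5 (pay 31733): balance=139901
step 6 (pay 33691): balance=107063
step 7 (pay 35755): balance=71961

71961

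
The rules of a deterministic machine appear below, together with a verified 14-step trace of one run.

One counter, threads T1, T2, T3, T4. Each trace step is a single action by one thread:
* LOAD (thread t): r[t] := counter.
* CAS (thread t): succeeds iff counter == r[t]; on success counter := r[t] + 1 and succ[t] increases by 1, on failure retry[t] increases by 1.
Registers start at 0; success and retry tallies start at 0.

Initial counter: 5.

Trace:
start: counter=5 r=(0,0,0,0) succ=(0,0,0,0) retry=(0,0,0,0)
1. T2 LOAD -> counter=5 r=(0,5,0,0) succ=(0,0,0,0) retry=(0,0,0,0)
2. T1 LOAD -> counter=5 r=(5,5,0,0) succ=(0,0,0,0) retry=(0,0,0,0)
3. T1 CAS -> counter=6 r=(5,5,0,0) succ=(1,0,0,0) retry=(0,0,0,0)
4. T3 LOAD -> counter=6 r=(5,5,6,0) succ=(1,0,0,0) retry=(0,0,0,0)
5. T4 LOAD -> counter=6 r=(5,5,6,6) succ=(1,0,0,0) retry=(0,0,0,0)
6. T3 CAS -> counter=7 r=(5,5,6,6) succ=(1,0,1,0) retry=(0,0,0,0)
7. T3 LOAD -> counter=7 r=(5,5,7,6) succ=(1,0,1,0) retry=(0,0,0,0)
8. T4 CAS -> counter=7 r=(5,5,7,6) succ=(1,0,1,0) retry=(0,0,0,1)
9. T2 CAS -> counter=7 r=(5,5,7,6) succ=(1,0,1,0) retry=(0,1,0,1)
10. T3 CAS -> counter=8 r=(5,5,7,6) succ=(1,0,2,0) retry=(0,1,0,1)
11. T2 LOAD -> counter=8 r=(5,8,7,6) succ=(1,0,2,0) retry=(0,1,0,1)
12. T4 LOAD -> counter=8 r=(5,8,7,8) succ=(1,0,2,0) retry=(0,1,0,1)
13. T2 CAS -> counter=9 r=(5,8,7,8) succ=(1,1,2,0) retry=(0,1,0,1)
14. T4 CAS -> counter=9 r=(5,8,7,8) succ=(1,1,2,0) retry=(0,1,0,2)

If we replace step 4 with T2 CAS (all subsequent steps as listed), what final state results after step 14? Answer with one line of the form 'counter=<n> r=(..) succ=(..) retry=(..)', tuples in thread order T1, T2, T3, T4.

counter=8 r=(5,7,6,7) succ=(1,1,0,1) retry=(0,2,2,1)

(re-executing from step 4 with the substitution; state before step 4: counter=6 r=(5,5,0,0) succ=(1,0,0,0) retry=(0,0,0,0))
4. T2 CAS -> counter=6 r=(5,5,0,0) succ=(1,0,0,0) retry=(0,1,0,0)
5. T4 LOAD -> counter=6 r=(5,5,0,6) succ=(1,0,0,0) retry=(0,1,0,0)
6. T3 CAS -> counter=6 r=(5,5,0,6) succ=(1,0,0,0) retry=(0,1,1,0)
7. T3 LOAD -> counter=6 r=(5,5,6,6) succ=(1,0,0,0) retry=(0,1,1,0)
8. T4 CAS -> counter=7 r=(5,5,6,6) succ=(1,0,0,1) retry=(0,1,1,0)
9. T2 CAS -> counter=7 r=(5,5,6,6) succ=(1,0,0,1) retry=(0,2,1,0)
10. T3 CAS -> counter=7 r=(5,5,6,6) succ=(1,0,0,1) retry=(0,2,2,0)
11. T2 LOAD -> counter=7 r=(5,7,6,6) succ=(1,0,0,1) retry=(0,2,2,0)
12. T4 LOAD -> counter=7 r=(5,7,6,7) succ=(1,0,0,1) retry=(0,2,2,0)
13. T2 CAS -> counter=8 r=(5,7,6,7) succ=(1,1,0,1) retry=(0,2,2,0)
14. T4 CAS -> counter=8 r=(5,7,6,7) succ=(1,1,0,1) retry=(0,2,2,1)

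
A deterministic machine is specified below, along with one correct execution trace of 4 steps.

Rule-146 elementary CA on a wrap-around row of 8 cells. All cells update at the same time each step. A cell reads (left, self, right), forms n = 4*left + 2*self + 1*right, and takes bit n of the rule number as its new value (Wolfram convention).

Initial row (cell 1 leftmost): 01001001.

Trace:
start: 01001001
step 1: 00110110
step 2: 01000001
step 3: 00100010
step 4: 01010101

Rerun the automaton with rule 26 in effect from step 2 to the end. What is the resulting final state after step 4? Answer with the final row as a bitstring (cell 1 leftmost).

10010100

(re-executing steps 2..4 under rule 26; state before step 2: 00110110)
step 2: 01100101
step 3: 01011000
step 4: 10010100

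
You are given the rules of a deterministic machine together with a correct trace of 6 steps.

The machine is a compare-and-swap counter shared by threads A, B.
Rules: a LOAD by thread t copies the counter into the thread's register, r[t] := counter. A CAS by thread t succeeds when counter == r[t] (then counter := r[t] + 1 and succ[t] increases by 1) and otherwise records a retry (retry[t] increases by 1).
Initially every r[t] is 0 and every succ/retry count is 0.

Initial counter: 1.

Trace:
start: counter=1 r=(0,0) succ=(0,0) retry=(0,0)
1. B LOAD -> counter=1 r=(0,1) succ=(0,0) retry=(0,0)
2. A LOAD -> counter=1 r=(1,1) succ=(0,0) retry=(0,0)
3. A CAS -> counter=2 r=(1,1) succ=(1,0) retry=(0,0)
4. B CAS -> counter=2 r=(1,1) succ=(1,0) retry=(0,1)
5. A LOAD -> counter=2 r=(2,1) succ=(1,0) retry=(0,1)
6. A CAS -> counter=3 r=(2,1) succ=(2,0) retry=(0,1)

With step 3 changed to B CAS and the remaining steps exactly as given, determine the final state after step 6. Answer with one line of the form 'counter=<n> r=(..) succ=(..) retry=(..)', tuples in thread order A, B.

(re-executing from step 3 with the substitution; state before step 3: counter=1 r=(1,1) succ=(0,0) retry=(0,0))
3. B CAS -> counter=2 r=(1,1) succ=(0,1) retry=(0,0)
4. B CAS -> counter=2 r=(1,1) succ=(0,1) retry=(0,1)
5. A LOAD -> counter=2 r=(2,1) succ=(0,1) retry=(0,1)
6. A CAS -> counter=3 r=(2,1) succ=(1,1) retry=(0,1)

counter=3 r=(2,1) succ=(1,1) retry=(0,1)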